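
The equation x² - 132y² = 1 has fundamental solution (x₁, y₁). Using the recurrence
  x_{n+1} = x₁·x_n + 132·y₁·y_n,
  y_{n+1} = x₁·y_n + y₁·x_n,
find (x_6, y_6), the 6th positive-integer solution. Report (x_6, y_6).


Step 1: Find the fundamental solution (x₁, y₁) of x² - 132y² = 1.
  Expand √132 as a continued fraction. a₀ = ⌊√132⌋ = 11; iterate m_{k+1} = d_k·a_k − m_k, d_{k+1} = (132 − m_{k+1}²)/d_k, a_{k+1} = ⌊(a₀ + m_{k+1})/d_{k+1}⌋ (starting m₀ = 0, d₀ = 1), with convergents p_k = a_k·p_{k-1} + p_{k-2}, q_k = a_k·q_{k-1} + q_{k-2} (p₋₁ = 1, q₋₁ = 0):
  k = 0: a₀ = 11; p₀/q₀ = 11/1; p₀² − 132·q₀² = 121 − 132 = -11.
  k = 1: m = 11, d = 11, a = ⌊(11 + 11)/11⌋ = 2; p/q = (2·11 + 1)/(2·1 + 0) = 23/2; p² − 132·q² = 529 − 528 = 1.
  The first convergent with p² − 132·q² = 1 gives the fundamental solution (x₁, y₁) = (23, 2).
Step 2: Apply the recurrence (x_{n+1}, y_{n+1}) = (x₁x_n + 132y₁y_n, x₁y_n + y₁x_n) repeatedly.
  From (x_1, y_1) = (23, 2): x_2 = 23·23 + 132·2·2 = 1057; y_2 = 23·2 + 2·23 = 92.
  From (x_2, y_2) = (1057, 92): x_3 = 23·1057 + 132·2·92 = 48599; y_3 = 23·92 + 2·1057 = 4230.
  From (x_3, y_3) = (48599, 4230): x_4 = 23·48599 + 132·2·4230 = 2234497; y_4 = 23·4230 + 2·48599 = 194488.
  From (x_4, y_4) = (2234497, 194488): x_5 = 23·2234497 + 132·2·194488 = 102738263; y_5 = 23·194488 + 2·2234497 = 8942218.
  From (x_5, y_5) = (102738263, 8942218): x_6 = 23·102738263 + 132·2·8942218 = 4723725601; y_6 = 23·8942218 + 2·102738263 = 411147540.
Step 3: Verify x_6² - 132·y_6² = 22313583553542811201 - 22313583553542811200 = 1 (should be 1). ✓

(x_1, y_1) = (23, 2); (x_6, y_6) = (4723725601, 411147540).


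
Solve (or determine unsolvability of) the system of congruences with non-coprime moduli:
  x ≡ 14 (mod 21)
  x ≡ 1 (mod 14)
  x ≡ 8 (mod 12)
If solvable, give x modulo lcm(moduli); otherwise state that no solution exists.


Moduli 21, 14, 12 are not pairwise coprime, so CRT works modulo lcm(m_i) when all pairwise compatibility conditions hold.
Pairwise compatibility: gcd(m_i, m_j) must divide a_i - a_j for every pair.
Merge one congruence at a time:
  Start: x ≡ 14 (mod 21).
  Combine with x ≡ 1 (mod 14): gcd(21, 14) = 7, and 1 - 14 = -13 is NOT divisible by 7.
    ⇒ system is inconsistent (no integer solution).

No solution (the system is inconsistent).


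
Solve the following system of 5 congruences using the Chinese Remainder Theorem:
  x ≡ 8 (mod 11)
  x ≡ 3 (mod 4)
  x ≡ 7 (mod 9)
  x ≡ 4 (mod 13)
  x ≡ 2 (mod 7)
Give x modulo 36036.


Product of moduli M = 11 · 4 · 9 · 13 · 7 = 36036.
Merge one congruence at a time:
  Start: x ≡ 8 (mod 11).
  Combine with x ≡ 3 (mod 4); new modulus lcm = 44.
    Write x = 8 + 11·t and substitute into x ≡ 3 (mod 4): 11·t ≡ 3 − 8 = -5 (mod 4).
    Reduce coefficients mod 4: 3·t ≡ 3 (mod 4).
    The inverse of 3 mod 4 is 3 (since 3·3 = 9 = 2·4 + 1), so t ≡ 3·3 = 9 ≡ 1 (mod 4).
    Then x = 8 + 11·1 = 19, valid modulo lcm(11, 4) = 44: x ≡ 19 (mod 44).
  Combine with x ≡ 7 (mod 9); new modulus lcm = 396.
    Write x = 19 + 44·t and substitute into x ≡ 7 (mod 9): 44·t ≡ 7 − 19 = -12 (mod 9).
    Reduce coefficients mod 9: 8·t ≡ 6 (mod 9).
    The inverse of 8 mod 9 is 8 (since 8·8 = 64 = 7·9 + 1), so t ≡ 8·6 = 48 ≡ 3 (mod 9).
    Then x = 19 + 44·3 = 151, valid modulo lcm(44, 9) = 396: x ≡ 151 (mod 396).
  Combine with x ≡ 4 (mod 13); new modulus lcm = 5148.
    Write x = 151 + 396·t and substitute into x ≡ 4 (mod 13): 396·t ≡ 4 − 151 = -147 (mod 13).
    Reduce coefficients mod 13: 6·t ≡ 9 (mod 13).
    The inverse of 6 mod 13 is 11 (since 6·11 = 66 = 5·13 + 1), so t ≡ 11·9 = 99 ≡ 8 (mod 13).
    Then x = 151 + 396·8 = 3319, valid modulo lcm(396, 13) = 5148: x ≡ 3319 (mod 5148).
  Combine with x ≡ 2 (mod 7); new modulus lcm = 36036.
    Write x = 3319 + 5148·t and substitute into x ≡ 2 (mod 7): 5148·t ≡ 2 − 3319 = -3317 (mod 7).
    Reduce coefficients mod 7: 3·t ≡ 1 (mod 7).
    The inverse of 3 mod 7 is 5 (since 3·5 = 15 = 2·7 + 1), so t ≡ 5·1 = 5 ≡ 5 (mod 7).
    Then x = 3319 + 5148·5 = 29059, valid modulo lcm(5148, 7) = 36036: x ≡ 29059 (mod 36036).
Verify against each original: 29059 mod 11 = 8, 29059 mod 4 = 3, 29059 mod 9 = 7, 29059 mod 13 = 4, 29059 mod 7 = 2.

x ≡ 29059 (mod 36036).


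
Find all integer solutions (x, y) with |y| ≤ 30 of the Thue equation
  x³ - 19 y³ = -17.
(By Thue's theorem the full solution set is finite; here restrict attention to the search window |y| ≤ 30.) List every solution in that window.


The equation is x³ - 19y³ = -17. For fixed y, x³ = 19·y³ − 17, so a solution requires the RHS to be a perfect cube.
Strategy: iterate y from -30 to 30, compute RHS = 19·y³ − 17, and check whether it is a (positive or negative) perfect cube.
Check small values of y:
  y = 0: RHS = -17 is not a perfect cube.
  y = 1: RHS = 2 is not a perfect cube.
  y = -1: RHS = -36 is not a perfect cube.
  y = 2: RHS = 135 is not a perfect cube.
  y = -2: RHS = -169 is not a perfect cube.
  y = 3: RHS = 496 is not a perfect cube.
  y = -3: RHS = -530 is not a perfect cube.
Continuing the search up to |y| = 30 finds no solutions either.
No (x, y) in the scanned range satisfies the equation.

No integer solutions with |y| ≤ 30.


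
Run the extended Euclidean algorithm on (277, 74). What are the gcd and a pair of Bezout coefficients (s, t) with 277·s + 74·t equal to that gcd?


Euclidean algorithm on (277, 74) — divide until remainder is 0:
  277 = 3 · 74 + 55
  74 = 1 · 55 + 19
  55 = 2 · 19 + 17
  19 = 1 · 17 + 2
  17 = 8 · 2 + 1
  2 = 2 · 1 + 0
gcd(277, 74) = 1.
Track Bezout coefficients alongside the remainders: start with r₀ = 277 = a·1 + b·0 (s = 1, t = 0) and r₁ = 74 = a·0 + b·1 (s = 0, t = 1); each new remainder r_{k+1} = r_{k-1} − q_k·r_k inherits s_{k+1} = s_{k-1} − q_k·s_k, t_{k+1} = t_{k-1} − q_k·t_k, so r_k = a·s_k + b·t_k at every step:
  q = 3: r = 55, s = 1 − 3·0 = 1, t = 0 − 3·1 = -3  (check: 277·1 + 74·(-3) = 55)
  q = 1: r = 19, s = 0 − 1·1 = -1, t = 1 − 1·(-3) = 4  (check: 277·(-1) + 74·4 = 19)
  q = 2: r = 17, s = 1 − 2·(-1) = 3, t = -3 − 2·4 = -11  (check: 277·3 + 74·(-11) = 17)
  q = 1: r = 2, s = -1 − 1·3 = -4, t = 4 − 1·(-11) = 15  (check: 277·(-4) + 74·15 = 2)
  q = 8: r = 1, s = 3 − 8·(-4) = 35, t = -11 − 8·15 = -131  (check: 277·35 + 74·(-131) = 1)
The row with r = 1 (the gcd) gives the Bezout coefficients s = 35, t = -131.
Result: 277 · (35) + 74 · (-131) = 1.

gcd(277, 74) = 1; s = 35, t = -131 (check: 277·35 + 74·(-131) = 1).


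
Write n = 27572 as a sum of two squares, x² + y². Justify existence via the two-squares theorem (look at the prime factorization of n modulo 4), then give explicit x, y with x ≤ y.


Step 1: Factor n = 27572 = 2^2 · 61 · 113.
Step 2: Check the mod-4 condition on each prime factor: 2 = 2 (special); 61 ≡ 1 (mod 4), exponent 1; 113 ≡ 1 (mod 4), exponent 1.
All primes ≡ 3 (mod 4) appear to even exponent (or don't appear), so by the two-squares theorem n IS expressible as a sum of two squares.
Step 3: Build a representation. Group n = k² · m with k = 2 and m = 61 · 113 = 6893 (a product of primes ≡ 1 (mod 4)); a representation of m scales to one of n via (k·x)² + (k·y)² = k²(x² + y²). Each prime p ≡ 1 (mod 4) is itself a sum of two squares; find a² by testing p − a² for a perfect square:
  61: 61 − 1² = 60, 61 − 2² = 57, 61 − 3² = 52, 61 − 4² = 45, 61 − 5² = 36 = 6² ⇒ 61 = 5² + 6².
  113: 113 − 1² = 112, 113 − 2² = 109, 113 − 3² = 104, 113 − 4² = 97, 113 − 5² = 88, 113 − 6² = 77, 113 − 7² = 64 = 8² ⇒ 113 = 7² + 8².
  Combine using the Brahmagupta–Fibonacci identity (a² + b²)(c² + d²) = (ac − bd)² + (ad + bc)² = (ac + bd)² + (ad − bc)²:
  61 · 113 = 6893: from (5² + 6²)(7² + 8²), take (5·7 − 6·8, 5·8 + 6·7) = (35 − 48, 40 + 42) = (-13, 82); dropping signs (only squares matter) gives (13, 82); check 13² + 82² = 169 + 6724 = 6893 ✓.
  Scale by k = 2: (2·13, 2·82) = (26, 164).
Step 4: Order so x ≤ y and verify: 26² + 164² = 676 + 26896 = 27572 = n. ✓

n = 27572 = 26² + 164² (one valid representation with x ≤ y).


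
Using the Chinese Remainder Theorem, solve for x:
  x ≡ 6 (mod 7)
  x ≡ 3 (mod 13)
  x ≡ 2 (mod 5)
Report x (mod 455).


Moduli 7, 13, 5 are pairwise coprime; by CRT there is a unique solution modulo M = 7 · 13 · 5 = 455.
Solve pairwise, accumulating the modulus:
  Start with x ≡ 6 (mod 7).
  Combine with x ≡ 3 (mod 13): since gcd(7, 13) = 1, we get a unique residue mod 91.
    Write x = 6 + 7·t and substitute into x ≡ 3 (mod 13): 7·t ≡ 3 − 6 = -3 (mod 13).
    Reduce coefficients mod 13: 7·t ≡ 10 (mod 13).
    The inverse of 7 mod 13 is 2 (since 7·2 = 14 = 1·13 + 1), so t ≡ 2·10 = 20 ≡ 7 (mod 13).
    Then x = 6 + 7·7 = 55, valid modulo lcm(7, 13) = 91: x ≡ 55 (mod 91).
  Combine with x ≡ 2 (mod 5): since gcd(91, 5) = 1, we get a unique residue mod 455.
    Write x = 55 + 91·t and substitute into x ≡ 2 (mod 5): 91·t ≡ 2 − 55 = -53 (mod 5).
    Reduce coefficients mod 5: 1·t ≡ 2 (mod 5).
    So t ≡ 2 (mod 5).
    Then x = 55 + 91·2 = 237, valid modulo lcm(91, 5) = 455: x ≡ 237 (mod 455).
Verify: 237 mod 7 = 6 ✓, 237 mod 13 = 3 ✓, 237 mod 5 = 2 ✓.

x ≡ 237 (mod 455).


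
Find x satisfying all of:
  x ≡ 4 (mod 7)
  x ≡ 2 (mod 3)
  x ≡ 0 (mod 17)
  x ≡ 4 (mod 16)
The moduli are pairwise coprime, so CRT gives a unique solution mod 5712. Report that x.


Product of moduli M = 7 · 3 · 17 · 16 = 5712.
Merge one congruence at a time:
  Start: x ≡ 4 (mod 7).
  Combine with x ≡ 2 (mod 3); new modulus lcm = 21.
    Write x = 4 + 7·t and substitute into x ≡ 2 (mod 3): 7·t ≡ 2 − 4 = -2 (mod 3).
    Reduce coefficients mod 3: 1·t ≡ 1 (mod 3).
    So t ≡ 1 (mod 3).
    Then x = 4 + 7·1 = 11, valid modulo lcm(7, 3) = 21: x ≡ 11 (mod 21).
  Combine with x ≡ 0 (mod 17); new modulus lcm = 357.
    Write x = 11 + 21·t and substitute into x ≡ 0 (mod 17): 21·t ≡ 0 − 11 = -11 (mod 17).
    Reduce coefficients mod 17: 4·t ≡ 6 (mod 17).
    The inverse of 4 mod 17 is 13 (since 4·13 = 52 = 3·17 + 1), so t ≡ 13·6 = 78 ≡ 10 (mod 17).
    Then x = 11 + 21·10 = 221, valid modulo lcm(21, 17) = 357: x ≡ 221 (mod 357).
  Combine with x ≡ 4 (mod 16); new modulus lcm = 5712.
    Write x = 221 + 357·t and substitute into x ≡ 4 (mod 16): 357·t ≡ 4 − 221 = -217 (mod 16).
    Reduce coefficients mod 16: 5·t ≡ 7 (mod 16).
    The inverse of 5 mod 16 is 13 (since 5·13 = 65 = 4·16 + 1), so t ≡ 13·7 = 91 ≡ 11 (mod 16).
    Then x = 221 + 357·11 = 4148, valid modulo lcm(357, 16) = 5712: x ≡ 4148 (mod 5712).
Verify against each original: 4148 mod 7 = 4, 4148 mod 3 = 2, 4148 mod 17 = 0, 4148 mod 16 = 4.

x ≡ 4148 (mod 5712).


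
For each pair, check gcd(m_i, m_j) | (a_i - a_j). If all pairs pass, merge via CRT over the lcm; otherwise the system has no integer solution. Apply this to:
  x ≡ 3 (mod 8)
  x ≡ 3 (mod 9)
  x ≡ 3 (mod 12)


Moduli 8, 9, 12 are not pairwise coprime, so CRT works modulo lcm(m_i) when all pairwise compatibility conditions hold.
Pairwise compatibility: gcd(m_i, m_j) must divide a_i - a_j for every pair.
Merge one congruence at a time:
  Start: x ≡ 3 (mod 8).
  Combine with x ≡ 3 (mod 9): gcd(8, 9) = 1; 3 - 3 = 0, which IS divisible by 1, so compatible.
    Write x = 3 + 8·t and substitute into x ≡ 3 (mod 9): 8·t ≡ 3 − 3 = 0 (mod 9).
    The inverse of 8 mod 9 is 8 (since 8·8 = 64 = 7·9 + 1), so t ≡ 8·0 = 0 ≡ 0 (mod 9).
    Then x = 3 + 8·0 = 3, valid modulo lcm(8, 9) = 72: x ≡ 3 (mod 72).
  Combine with x ≡ 3 (mod 12): gcd(72, 12) = 12; 3 - 3 = 0, which IS divisible by 12, so compatible.
    Write x = 3 + 72·t and substitute into x ≡ 3 (mod 12): 72·t ≡ 3 − 3 = 0 (mod 12).
    Divide the congruence (and modulus) by g = 12: 6·t ≡ 0 (mod 1).
    Modulo 1 every t works; take t = 0.
    Then x = 3 + 72·0 = 3, valid modulo lcm(72, 12) = 72: x ≡ 3 (mod 72).
Verify: 3 mod 8 = 3, 3 mod 9 = 3, 3 mod 12 = 3.

x ≡ 3 (mod 72).


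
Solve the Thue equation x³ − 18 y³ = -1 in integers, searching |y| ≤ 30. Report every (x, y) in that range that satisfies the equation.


The equation is x³ - 18y³ = -1. For fixed y, x³ = 18·y³ − 1, so a solution requires the RHS to be a perfect cube.
Strategy: iterate y from -30 to 30, compute RHS = 18·y³ − 1, and check whether it is a (positive or negative) perfect cube.
Check small values of y:
  y = 0: RHS = -1 = (-1)³ ⇒ x = -1 works.
  y = 1: RHS = 17 is not a perfect cube.
  y = -1: RHS = -19 is not a perfect cube.
  y = 2: RHS = 143 is not a perfect cube.
  y = -2: RHS = -145 is not a perfect cube.
  y = 3: RHS = 485 is not a perfect cube.
  y = -3: RHS = -487 is not a perfect cube.
Continuing the search up to |y| = 30 finds no further solutions beyond those listed.
Collected solutions: (-1, 0).

Solutions (with |y| ≤ 30): (-1, 0).


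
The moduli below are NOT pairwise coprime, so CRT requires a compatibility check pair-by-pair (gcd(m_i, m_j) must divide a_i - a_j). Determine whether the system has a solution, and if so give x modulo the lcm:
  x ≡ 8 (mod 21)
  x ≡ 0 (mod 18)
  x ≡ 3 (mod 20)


Moduli 21, 18, 20 are not pairwise coprime, so CRT works modulo lcm(m_i) when all pairwise compatibility conditions hold.
Pairwise compatibility: gcd(m_i, m_j) must divide a_i - a_j for every pair.
Merge one congruence at a time:
  Start: x ≡ 8 (mod 21).
  Combine with x ≡ 0 (mod 18): gcd(21, 18) = 3, and 0 - 8 = -8 is NOT divisible by 3.
    ⇒ system is inconsistent (no integer solution).

No solution (the system is inconsistent).


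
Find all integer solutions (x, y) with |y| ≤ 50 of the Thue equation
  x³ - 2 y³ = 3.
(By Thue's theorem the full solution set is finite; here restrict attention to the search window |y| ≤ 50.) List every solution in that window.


The equation is x³ - 2y³ = 3. For fixed y, x³ = 2·y³ + 3, so a solution requires the RHS to be a perfect cube.
Strategy: iterate y from -50 to 50, compute RHS = 2·y³ + 3, and check whether it is a (positive or negative) perfect cube.
Check small values of y:
  y = 0: RHS = 3 is not a perfect cube.
  y = 1: RHS = 5 is not a perfect cube.
  y = -1: RHS = 1 = (1)³ ⇒ x = 1 works.
  y = 2: RHS = 19 is not a perfect cube.
  y = -2: RHS = -13 is not a perfect cube.
  y = 3: RHS = 57 is not a perfect cube.
  y = -3: RHS = -51 is not a perfect cube.
Continuing, at y = -4: RHS = -125 = (-5)³ ⇒ x = -5 works.
Searching the remaining y in |y| ≤ 50 finds no further solutions.
Collected solutions: (1, -1), (-5, -4).

Solutions (with |y| ≤ 50): (1, -1), (-5, -4).


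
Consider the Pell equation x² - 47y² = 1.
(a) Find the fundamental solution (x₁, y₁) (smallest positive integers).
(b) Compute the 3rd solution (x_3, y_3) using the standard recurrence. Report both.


Step 1: Find the fundamental solution (x₁, y₁) of x² - 47y² = 1.
  Expand √47 as a continued fraction. a₀ = ⌊√47⌋ = 6; iterate m_{k+1} = d_k·a_k − m_k, d_{k+1} = (47 − m_{k+1}²)/d_k, a_{k+1} = ⌊(a₀ + m_{k+1})/d_{k+1}⌋ (starting m₀ = 0, d₀ = 1), with convergents p_k = a_k·p_{k-1} + p_{k-2}, q_k = a_k·q_{k-1} + q_{k-2} (p₋₁ = 1, q₋₁ = 0):
  k = 0: a₀ = 6; p₀/q₀ = 6/1; p₀² − 47·q₀² = 36 − 47 = -11.
  k = 1: m = 6, d = 11, a = ⌊(6 + 6)/11⌋ = 1; p/q = (1·6 + 1)/(1·1 + 0) = 7/1; p² − 47·q² = 49 − 47 = 2.
  k = 2: m = 5, d = 2, a = ⌊(6 + 5)/2⌋ = 5; p/q = (5·7 + 6)/(5·1 + 1) = 41/6; p² − 47·q² = 1681 − 1692 = -11.
  k = 3: m = 5, d = 11, a = ⌊(6 + 5)/11⌋ = 1; p/q = (1·41 + 7)/(1·6 + 1) = 48/7; p² − 47·q² = 2304 − 2303 = 1.
  The first convergent with p² − 47·q² = 1 gives the fundamental solution (x₁, y₁) = (48, 7).
Step 2: Apply the recurrence (x_{n+1}, y_{n+1}) = (x₁x_n + 47y₁y_n, x₁y_n + y₁x_n) repeatedly.
  From (x_1, y_1) = (48, 7): x_2 = 48·48 + 47·7·7 = 4607; y_2 = 48·7 + 7·48 = 672.
  From (x_2, y_2) = (4607, 672): x_3 = 48·4607 + 47·7·672 = 442224; y_3 = 48·672 + 7·4607 = 64505.
Step 3: Verify x_3² - 47·y_3² = 195562066176 - 195562066175 = 1 (should be 1). ✓

(x_1, y_1) = (48, 7); (x_3, y_3) = (442224, 64505).


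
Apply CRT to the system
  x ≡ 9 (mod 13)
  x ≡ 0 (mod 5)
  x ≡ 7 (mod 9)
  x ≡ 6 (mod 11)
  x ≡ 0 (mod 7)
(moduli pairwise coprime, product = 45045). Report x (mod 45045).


Product of moduli M = 13 · 5 · 9 · 11 · 7 = 45045.
Merge one congruence at a time:
  Start: x ≡ 9 (mod 13).
  Combine with x ≡ 0 (mod 5); new modulus lcm = 65.
    Write x = 9 + 13·t and substitute into x ≡ 0 (mod 5): 13·t ≡ 0 − 9 = -9 (mod 5).
    Reduce coefficients mod 5: 3·t ≡ 1 (mod 5).
    The inverse of 3 mod 5 is 2 (since 3·2 = 6 = 1·5 + 1), so t ≡ 2·1 = 2 ≡ 2 (mod 5).
    Then x = 9 + 13·2 = 35, valid modulo lcm(13, 5) = 65: x ≡ 35 (mod 65).
  Combine with x ≡ 7 (mod 9); new modulus lcm = 585.
    Write x = 35 + 65·t and substitute into x ≡ 7 (mod 9): 65·t ≡ 7 − 35 = -28 (mod 9).
    Reduce coefficients mod 9: 2·t ≡ 8 (mod 9).
    The inverse of 2 mod 9 is 5 (since 2·5 = 10 = 1·9 + 1), so t ≡ 5·8 = 40 ≡ 4 (mod 9).
    Then x = 35 + 65·4 = 295, valid modulo lcm(65, 9) = 585: x ≡ 295 (mod 585).
  Combine with x ≡ 6 (mod 11); new modulus lcm = 6435.
    Write x = 295 + 585·t and substitute into x ≡ 6 (mod 11): 585·t ≡ 6 − 295 = -289 (mod 11).
    Reduce coefficients mod 11: 2·t ≡ 8 (mod 11).
    The inverse of 2 mod 11 is 6 (since 2·6 = 12 = 1·11 + 1), so t ≡ 6·8 = 48 ≡ 4 (mod 11).
    Then x = 295 + 585·4 = 2635, valid modulo lcm(585, 11) = 6435: x ≡ 2635 (mod 6435).
  Combine with x ≡ 0 (mod 7); new modulus lcm = 45045.
    Write x = 2635 + 6435·t and substitute into x ≡ 0 (mod 7): 6435·t ≡ 0 − 2635 = -2635 (mod 7).
    Reduce coefficients mod 7: 2·t ≡ 4 (mod 7).
    The inverse of 2 mod 7 is 4 (since 2·4 = 8 = 1·7 + 1), so t ≡ 4·4 = 16 ≡ 2 (mod 7).
    Then x = 2635 + 6435·2 = 15505, valid modulo lcm(6435, 7) = 45045: x ≡ 15505 (mod 45045).
Verify against each original: 15505 mod 13 = 9, 15505 mod 5 = 0, 15505 mod 9 = 7, 15505 mod 11 = 6, 15505 mod 7 = 0.

x ≡ 15505 (mod 45045).


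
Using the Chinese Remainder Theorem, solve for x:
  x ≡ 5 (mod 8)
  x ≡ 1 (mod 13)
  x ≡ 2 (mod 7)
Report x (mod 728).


Moduli 8, 13, 7 are pairwise coprime; by CRT there is a unique solution modulo M = 8 · 13 · 7 = 728.
Solve pairwise, accumulating the modulus:
  Start with x ≡ 5 (mod 8).
  Combine with x ≡ 1 (mod 13): since gcd(8, 13) = 1, we get a unique residue mod 104.
    Write x = 5 + 8·t and substitute into x ≡ 1 (mod 13): 8·t ≡ 1 − 5 = -4 (mod 13).
    Reduce coefficients mod 13: 8·t ≡ 9 (mod 13).
    The inverse of 8 mod 13 is 5 (since 8·5 = 40 = 3·13 + 1), so t ≡ 5·9 = 45 ≡ 6 (mod 13).
    Then x = 5 + 8·6 = 53, valid modulo lcm(8, 13) = 104: x ≡ 53 (mod 104).
  Combine with x ≡ 2 (mod 7): since gcd(104, 7) = 1, we get a unique residue mod 728.
    Write x = 53 + 104·t and substitute into x ≡ 2 (mod 7): 104·t ≡ 2 − 53 = -51 (mod 7).
    Reduce coefficients mod 7: 6·t ≡ 5 (mod 7).
    The inverse of 6 mod 7 is 6 (since 6·6 = 36 = 5·7 + 1), so t ≡ 6·5 = 30 ≡ 2 (mod 7).
    Then x = 53 + 104·2 = 261, valid modulo lcm(104, 7) = 728: x ≡ 261 (mod 728).
Verify: 261 mod 8 = 5 ✓, 261 mod 13 = 1 ✓, 261 mod 7 = 2 ✓.

x ≡ 261 (mod 728).


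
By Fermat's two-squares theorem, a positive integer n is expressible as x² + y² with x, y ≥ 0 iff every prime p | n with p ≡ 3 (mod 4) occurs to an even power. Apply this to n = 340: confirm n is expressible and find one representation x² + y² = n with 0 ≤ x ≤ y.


Step 1: Factor n = 340 = 2^2 · 5 · 17.
Step 2: Check the mod-4 condition on each prime factor: 2 = 2 (special); 5 ≡ 1 (mod 4), exponent 1; 17 ≡ 1 (mod 4), exponent 1.
All primes ≡ 3 (mod 4) appear to even exponent (or don't appear), so by the two-squares theorem n IS expressible as a sum of two squares.
Step 3: Build a representation. Group n = k² · m with k = 2 and m = 5 · 17 = 85 (a product of primes ≡ 1 (mod 4)); a representation of m scales to one of n via (k·x)² + (k·y)² = k²(x² + y²). Each prime p ≡ 1 (mod 4) is itself a sum of two squares; find a² by testing p − a² for a perfect square:
  5: 5 − 1² = 4 = 2² ⇒ 5 = 1² + 2².
  17: 17 − 1² = 16 = 4² ⇒ 17 = 1² + 4².
  Combine using the Brahmagupta–Fibonacci identity (a² + b²)(c² + d²) = (ac − bd)² + (ad + bc)² = (ac + bd)² + (ad − bc)²:
  5 · 17 = 85: from (1² + 2²)(1² + 4²), take (1·1 − 2·4, 1·4 + 2·1) = (1 − 8, 4 + 2) = (-7, 6); dropping signs (only squares matter) gives (7, 6); check 7² + 6² = 49 + 36 = 85 ✓.
  Scale by k = 2: (2·7, 2·6) = (14, 12).
Step 4: Order so x ≤ y and verify: 12² + 14² = 144 + 196 = 340 = n. ✓

n = 340 = 12² + 14² (one valid representation with x ≤ y).


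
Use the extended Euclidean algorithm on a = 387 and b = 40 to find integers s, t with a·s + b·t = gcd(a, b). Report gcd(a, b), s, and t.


Euclidean algorithm on (387, 40) — divide until remainder is 0:
  387 = 9 · 40 + 27
  40 = 1 · 27 + 13
  27 = 2 · 13 + 1
  13 = 13 · 1 + 0
gcd(387, 40) = 1.
Track Bezout coefficients alongside the remainders: start with r₀ = 387 = a·1 + b·0 (s = 1, t = 0) and r₁ = 40 = a·0 + b·1 (s = 0, t = 1); each new remainder r_{k+1} = r_{k-1} − q_k·r_k inherits s_{k+1} = s_{k-1} − q_k·s_k, t_{k+1} = t_{k-1} − q_k·t_k, so r_k = a·s_k + b·t_k at every step:
  q = 9: r = 27, s = 1 − 9·0 = 1, t = 0 − 9·1 = -9  (check: 387·1 + 40·(-9) = 27)
  q = 1: r = 13, s = 0 − 1·1 = -1, t = 1 − 1·(-9) = 10  (check: 387·(-1) + 40·10 = 13)
  q = 2: r = 1, s = 1 − 2·(-1) = 3, t = -9 − 2·10 = -29  (check: 387·3 + 40·(-29) = 1)
The row with r = 1 (the gcd) gives the Bezout coefficients s = 3, t = -29.
Result: 387 · (3) + 40 · (-29) = 1.

gcd(387, 40) = 1; s = 3, t = -29 (check: 387·3 + 40·(-29) = 1).


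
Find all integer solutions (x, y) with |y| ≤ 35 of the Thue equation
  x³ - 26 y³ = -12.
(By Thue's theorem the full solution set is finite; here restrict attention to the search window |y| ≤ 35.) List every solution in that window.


The equation is x³ - 26y³ = -12. For fixed y, x³ = 26·y³ − 12, so a solution requires the RHS to be a perfect cube.
Strategy: iterate y from -35 to 35, compute RHS = 26·y³ − 12, and check whether it is a (positive or negative) perfect cube.
Check small values of y:
  y = 0: RHS = -12 is not a perfect cube.
  y = 1: RHS = 14 is not a perfect cube.
  y = -1: RHS = -38 is not a perfect cube.
  y = 2: RHS = 196 is not a perfect cube.
  y = -2: RHS = -220 is not a perfect cube.
  y = 3: RHS = 690 is not a perfect cube.
  y = -3: RHS = -714 is not a perfect cube.
Continuing the search up to |y| = 35 finds no solutions either.
No (x, y) in the scanned range satisfies the equation.

No integer solutions with |y| ≤ 35.


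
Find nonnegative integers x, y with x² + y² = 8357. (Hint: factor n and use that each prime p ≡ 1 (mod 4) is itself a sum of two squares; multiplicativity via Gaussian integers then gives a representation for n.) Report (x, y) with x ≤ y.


Step 1: Factor n = 8357 = 61 · 137.
Step 2: Check the mod-4 condition on each prime factor: 61 ≡ 1 (mod 4), exponent 1; 137 ≡ 1 (mod 4), exponent 1.
All primes ≡ 3 (mod 4) appear to even exponent (or don't appear), so by the two-squares theorem n IS expressible as a sum of two squares.
Step 3: Build a representation. Here n = 61 · 137 is a product of primes ≡ 1 (mod 4). Each prime p ≡ 1 (mod 4) is itself a sum of two squares; find a² by testing p − a² for a perfect square:
  61: 61 − 1² = 60, 61 − 2² = 57, 61 − 3² = 52, 61 − 4² = 45, 61 − 5² = 36 = 6² ⇒ 61 = 5² + 6².
  137: 137 − 1² = 136, 137 − 2² = 133, 137 − 3² = 128, 137 − 4² = 121 = 11² ⇒ 137 = 4² + 11².
  Combine using the Brahmagupta–Fibonacci identity (a² + b²)(c² + d²) = (ac − bd)² + (ad + bc)² = (ac + bd)² + (ad − bc)²:
  61 · 137 = 8357: from (5² + 6²)(4² + 11²), take (5·4 − 6·11, 5·11 + 6·4) = (20 − 66, 55 + 24) = (-46, 79); dropping signs (only squares matter) gives (46, 79); check 46² + 79² = 2116 + 6241 = 8357 ✓.
Step 4: Order so x ≤ y and verify: 46² + 79² = 2116 + 6241 = 8357 = n. ✓

n = 8357 = 46² + 79² (one valid representation with x ≤ y).


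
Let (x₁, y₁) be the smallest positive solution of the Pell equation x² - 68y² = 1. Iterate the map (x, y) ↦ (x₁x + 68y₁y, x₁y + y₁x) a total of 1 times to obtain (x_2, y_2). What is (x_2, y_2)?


Step 1: Find the fundamental solution (x₁, y₁) of x² - 68y² = 1.
  Expand √68 as a continued fraction. a₀ = ⌊√68⌋ = 8; iterate m_{k+1} = d_k·a_k − m_k, d_{k+1} = (68 − m_{k+1}²)/d_k, a_{k+1} = ⌊(a₀ + m_{k+1})/d_{k+1}⌋ (starting m₀ = 0, d₀ = 1), with convergents p_k = a_k·p_{k-1} + p_{k-2}, q_k = a_k·q_{k-1} + q_{k-2} (p₋₁ = 1, q₋₁ = 0):
  k = 0: a₀ = 8; p₀/q₀ = 8/1; p₀² − 68·q₀² = 64 − 68 = -4.
  k = 1: m = 8, d = 4, a = ⌊(8 + 8)/4⌋ = 4; p/q = (4·8 + 1)/(4·1 + 0) = 33/4; p² − 68·q² = 1089 − 1088 = 1.
  The first convergent with p² − 68·q² = 1 gives the fundamental solution (x₁, y₁) = (33, 4).
Step 2: Apply the recurrence (x_{n+1}, y_{n+1}) = (x₁x_n + 68y₁y_n, x₁y_n + y₁x_n) repeatedly.
  From (x_1, y_1) = (33, 4): x_2 = 33·33 + 68·4·4 = 2177; y_2 = 33·4 + 4·33 = 264.
Step 3: Verify x_2² - 68·y_2² = 4739329 - 4739328 = 1 (should be 1). ✓

(x_1, y_1) = (33, 4); (x_2, y_2) = (2177, 264).


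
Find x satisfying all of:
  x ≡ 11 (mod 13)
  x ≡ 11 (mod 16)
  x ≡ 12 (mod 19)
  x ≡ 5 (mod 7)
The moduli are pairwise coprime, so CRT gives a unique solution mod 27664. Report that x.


Product of moduli M = 13 · 16 · 19 · 7 = 27664.
Merge one congruence at a time:
  Start: x ≡ 11 (mod 13).
  Combine with x ≡ 11 (mod 16); new modulus lcm = 208.
    Write x = 11 + 13·t and substitute into x ≡ 11 (mod 16): 13·t ≡ 11 − 11 = 0 (mod 16).
    The inverse of 13 mod 16 is 5 (since 13·5 = 65 = 4·16 + 1), so t ≡ 5·0 = 0 ≡ 0 (mod 16).
    Then x = 11 + 13·0 = 11, valid modulo lcm(13, 16) = 208: x ≡ 11 (mod 208).
  Combine with x ≡ 12 (mod 19); new modulus lcm = 3952.
    Write x = 11 + 208·t and substitute into x ≡ 12 (mod 19): 208·t ≡ 12 − 11 = 1 (mod 19).
    Reduce coefficients mod 19: 18·t ≡ 1 (mod 19).
    The inverse of 18 mod 19 is 18 (since 18·18 = 324 = 17·19 + 1), so t ≡ 18·1 = 18 ≡ 18 (mod 19).
    Then x = 11 + 208·18 = 3755, valid modulo lcm(208, 19) = 3952: x ≡ 3755 (mod 3952).
  Combine with x ≡ 5 (mod 7); new modulus lcm = 27664.
    Write x = 3755 + 3952·t and substitute into x ≡ 5 (mod 7): 3952·t ≡ 5 − 3755 = -3750 (mod 7).
    Reduce coefficients mod 7: 4·t ≡ 2 (mod 7).
    The inverse of 4 mod 7 is 2 (since 4·2 = 8 = 1·7 + 1), so t ≡ 2·2 = 4 ≡ 4 (mod 7).
    Then x = 3755 + 3952·4 = 19563, valid modulo lcm(3952, 7) = 27664: x ≡ 19563 (mod 27664).
Verify against each original: 19563 mod 13 = 11, 19563 mod 16 = 11, 19563 mod 19 = 12, 19563 mod 7 = 5.

x ≡ 19563 (mod 27664).


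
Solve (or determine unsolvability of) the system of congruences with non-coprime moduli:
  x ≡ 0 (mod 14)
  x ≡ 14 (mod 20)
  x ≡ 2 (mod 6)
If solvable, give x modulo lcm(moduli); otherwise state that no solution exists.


Moduli 14, 20, 6 are not pairwise coprime, so CRT works modulo lcm(m_i) when all pairwise compatibility conditions hold.
Pairwise compatibility: gcd(m_i, m_j) must divide a_i - a_j for every pair.
Merge one congruence at a time:
  Start: x ≡ 0 (mod 14).
  Combine with x ≡ 14 (mod 20): gcd(14, 20) = 2; 14 - 0 = 14, which IS divisible by 2, so compatible.
    Write x = 0 + 14·t and substitute into x ≡ 14 (mod 20): 14·t ≡ 14 − 0 = 14 (mod 20).
    Divide the congruence (and modulus) by g = 2: 7·t ≡ 7 (mod 10).
    The inverse of 7 mod 10 is 3 (since 7·3 = 21 = 2·10 + 1), so t ≡ 3·7 = 21 ≡ 1 (mod 10).
    Then x = 0 + 14·1 = 14, valid modulo lcm(14, 20) = 140: x ≡ 14 (mod 140).
  Combine with x ≡ 2 (mod 6): gcd(140, 6) = 2; 2 - 14 = -12, which IS divisible by 2, so compatible.
    Write x = 14 + 140·t and substitute into x ≡ 2 (mod 6): 140·t ≡ 2 − 14 = -12 (mod 6).
    Divide the congruence (and modulus) by g = 2: 70·t ≡ -6 (mod 3).
    Reduce coefficients mod 3: 1·t ≡ 0 (mod 3).
    So t ≡ 0 (mod 3).
    Then x = 14 + 140·0 = 14, valid modulo lcm(140, 6) = 420: x ≡ 14 (mod 420).
Verify: 14 mod 14 = 0, 14 mod 20 = 14, 14 mod 6 = 2.

x ≡ 14 (mod 420).


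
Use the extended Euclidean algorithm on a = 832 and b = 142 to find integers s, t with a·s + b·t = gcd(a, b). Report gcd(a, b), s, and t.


Euclidean algorithm on (832, 142) — divide until remainder is 0:
  832 = 5 · 142 + 122
  142 = 1 · 122 + 20
  122 = 6 · 20 + 2
  20 = 10 · 2 + 0
gcd(832, 142) = 2.
Track Bezout coefficients alongside the remainders: start with r₀ = 832 = a·1 + b·0 (s = 1, t = 0) and r₁ = 142 = a·0 + b·1 (s = 0, t = 1); each new remainder r_{k+1} = r_{k-1} − q_k·r_k inherits s_{k+1} = s_{k-1} − q_k·s_k, t_{k+1} = t_{k-1} − q_k·t_k, so r_k = a·s_k + b·t_k at every step:
  q = 5: r = 122, s = 1 − 5·0 = 1, t = 0 − 5·1 = -5  (check: 832·1 + 142·(-5) = 122)
  q = 1: r = 20, s = 0 − 1·1 = -1, t = 1 − 1·(-5) = 6  (check: 832·(-1) + 142·6 = 20)
  q = 6: r = 2, s = 1 − 6·(-1) = 7, t = -5 − 6·6 = -41  (check: 832·7 + 142·(-41) = 2)
The row with r = 2 (the gcd) gives the Bezout coefficients s = 7, t = -41.
Result: 832 · (7) + 142 · (-41) = 2.

gcd(832, 142) = 2; s = 7, t = -41 (check: 832·7 + 142·(-41) = 2).


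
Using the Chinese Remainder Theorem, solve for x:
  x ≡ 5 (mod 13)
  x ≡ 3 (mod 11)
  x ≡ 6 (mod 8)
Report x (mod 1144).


Moduli 13, 11, 8 are pairwise coprime; by CRT there is a unique solution modulo M = 13 · 11 · 8 = 1144.
Solve pairwise, accumulating the modulus:
  Start with x ≡ 5 (mod 13).
  Combine with x ≡ 3 (mod 11): since gcd(13, 11) = 1, we get a unique residue mod 143.
    Write x = 5 + 13·t and substitute into x ≡ 3 (mod 11): 13·t ≡ 3 − 5 = -2 (mod 11).
    Reduce coefficients mod 11: 2·t ≡ 9 (mod 11).
    The inverse of 2 mod 11 is 6 (since 2·6 = 12 = 1·11 + 1), so t ≡ 6·9 = 54 ≡ 10 (mod 11).
    Then x = 5 + 13·10 = 135, valid modulo lcm(13, 11) = 143: x ≡ 135 (mod 143).
  Combine with x ≡ 6 (mod 8): since gcd(143, 8) = 1, we get a unique residue mod 1144.
    Write x = 135 + 143·t and substitute into x ≡ 6 (mod 8): 143·t ≡ 6 − 135 = -129 (mod 8).
    Reduce coefficients mod 8: 7·t ≡ 7 (mod 8).
    The inverse of 7 mod 8 is 7 (since 7·7 = 49 = 6·8 + 1), so t ≡ 7·7 = 49 ≡ 1 (mod 8).
    Then x = 135 + 143·1 = 278, valid modulo lcm(143, 8) = 1144: x ≡ 278 (mod 1144).
Verify: 278 mod 13 = 5 ✓, 278 mod 11 = 3 ✓, 278 mod 8 = 6 ✓.

x ≡ 278 (mod 1144).


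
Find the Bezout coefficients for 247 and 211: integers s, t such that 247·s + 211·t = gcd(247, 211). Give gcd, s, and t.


Euclidean algorithm on (247, 211) — divide until remainder is 0:
  247 = 1 · 211 + 36
  211 = 5 · 36 + 31
  36 = 1 · 31 + 5
  31 = 6 · 5 + 1
  5 = 5 · 1 + 0
gcd(247, 211) = 1.
Track Bezout coefficients alongside the remainders: start with r₀ = 247 = a·1 + b·0 (s = 1, t = 0) and r₁ = 211 = a·0 + b·1 (s = 0, t = 1); each new remainder r_{k+1} = r_{k-1} − q_k·r_k inherits s_{k+1} = s_{k-1} − q_k·s_k, t_{k+1} = t_{k-1} − q_k·t_k, so r_k = a·s_k + b·t_k at every step:
  q = 1: r = 36, s = 1 − 1·0 = 1, t = 0 − 1·1 = -1  (check: 247·1 + 211·(-1) = 36)
  q = 5: r = 31, s = 0 − 5·1 = -5, t = 1 − 5·(-1) = 6  (check: 247·(-5) + 211·6 = 31)
  q = 1: r = 5, s = 1 − 1·(-5) = 6, t = -1 − 1·6 = -7  (check: 247·6 + 211·(-7) = 5)
  q = 6: r = 1, s = -5 − 6·6 = -41, t = 6 − 6·(-7) = 48  (check: 247·(-41) + 211·48 = 1)
The row with r = 1 (the gcd) gives the Bezout coefficients s = -41, t = 48.
Result: 247 · (-41) + 211 · (48) = 1.

gcd(247, 211) = 1; s = -41, t = 48 (check: 247·(-41) + 211·48 = 1).


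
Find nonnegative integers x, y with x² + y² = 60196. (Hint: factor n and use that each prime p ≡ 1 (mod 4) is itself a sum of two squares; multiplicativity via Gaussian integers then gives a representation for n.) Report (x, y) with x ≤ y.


Step 1: Factor n = 60196 = 2^2 · 101 · 149.
Step 2: Check the mod-4 condition on each prime factor: 2 = 2 (special); 101 ≡ 1 (mod 4), exponent 1; 149 ≡ 1 (mod 4), exponent 1.
All primes ≡ 3 (mod 4) appear to even exponent (or don't appear), so by the two-squares theorem n IS expressible as a sum of two squares.
Step 3: Build a representation. Group n = k² · m with k = 2 and m = 101 · 149 = 15049 (a product of primes ≡ 1 (mod 4)); a representation of m scales to one of n via (k·x)² + (k·y)² = k²(x² + y²). Each prime p ≡ 1 (mod 4) is itself a sum of two squares; find a² by testing p − a² for a perfect square:
  101: 101 − 1² = 100 = 10² ⇒ 101 = 1² + 10².
  149: 149 − 1² = 148, 149 − 2² = 145, 149 − 3² = 140, 149 − 4² = 133, 149 − 5² = 124, 149 − 6² = 113, 149 − 7² = 100 = 10² ⇒ 149 = 7² + 10².
  Combine using the Brahmagupta–Fibonacci identity (a² + b²)(c² + d²) = (ac − bd)² + (ad + bc)² = (ac + bd)² + (ad − bc)²:
  101 · 149 = 15049: from (1² + 10²)(7² + 10²), take (1·7 − 10·10, 1·10 + 10·7) = (7 − 100, 10 + 70) = (-93, 80); dropping signs (only squares matter) gives (93, 80); check 93² + 80² = 8649 + 6400 = 15049 ✓.
  Scale by k = 2: (2·93, 2·80) = (186, 160).
Step 4: Order so x ≤ y and verify: 160² + 186² = 25600 + 34596 = 60196 = n. ✓

n = 60196 = 160² + 186² (one valid representation with x ≤ y).


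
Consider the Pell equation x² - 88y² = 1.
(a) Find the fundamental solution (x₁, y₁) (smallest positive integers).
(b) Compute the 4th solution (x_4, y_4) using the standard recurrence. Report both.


Step 1: Find the fundamental solution (x₁, y₁) of x² - 88y² = 1.
  Expand √88 as a continued fraction. a₀ = ⌊√88⌋ = 9; iterate m_{k+1} = d_k·a_k − m_k, d_{k+1} = (88 − m_{k+1}²)/d_k, a_{k+1} = ⌊(a₀ + m_{k+1})/d_{k+1}⌋ (starting m₀ = 0, d₀ = 1), with convergents p_k = a_k·p_{k-1} + p_{k-2}, q_k = a_k·q_{k-1} + q_{k-2} (p₋₁ = 1, q₋₁ = 0):
  k = 0: a₀ = 9; p₀/q₀ = 9/1; p₀² − 88·q₀² = 81 − 88 = -7.
  k = 1: m = 9, d = 7, a = ⌊(9 + 9)/7⌋ = 2; p/q = (2·9 + 1)/(2·1 + 0) = 19/2; p² − 88·q² = 361 − 352 = 9.
  k = 2: m = 5, d = 9, a = ⌊(9 + 5)/9⌋ = 1; p/q = (1·19 + 9)/(1·2 + 1) = 28/3; p² − 88·q² = 784 − 792 = -8.
  k = 3: m = 4, d = 8, a = ⌊(9 + 4)/8⌋ = 1; p/q = (1·28 + 19)/(1·3 + 2) = 47/5; p² − 88·q² = 2209 − 2200 = 9.
  k = 4: m = 4, d = 9, a = ⌊(9 + 4)/9⌋ = 1; p/q = (1·47 + 28)/(1·5 + 3) = 75/8; p² − 88·q² = 5625 − 5632 = -7.
  k = 5: m = 5, d = 7, a = ⌊(9 + 5)/7⌋ = 2; p/q = (2·75 + 47)/(2·8 + 5) = 197/21; p² − 88·q² = 38809 − 38808 = 1.
  The first convergent with p² − 88·q² = 1 gives the fundamental solution (x₁, y₁) = (197, 21).
Step 2: Apply the recurrence (x_{n+1}, y_{n+1}) = (x₁x_n + 88y₁y_n, x₁y_n + y₁x_n) repeatedly.
  From (x_1, y_1) = (197, 21): x_2 = 197·197 + 88·21·21 = 77617; y_2 = 197·21 + 21·197 = 8274.
  From (x_2, y_2) = (77617, 8274): x_3 = 197·77617 + 88·21·8274 = 30580901; y_3 = 197·8274 + 21·77617 = 3259935.
  From (x_3, y_3) = (30580901, 3259935): x_4 = 197·30580901 + 88·21·3259935 = 12048797377; y_4 = 197·3259935 + 21·30580901 = 1284406116.
Step 3: Verify x_4² - 88·y_4² = 145173518232002080129 - 145173518232002080128 = 1 (should be 1). ✓

(x_1, y_1) = (197, 21); (x_4, y_4) = (12048797377, 1284406116).


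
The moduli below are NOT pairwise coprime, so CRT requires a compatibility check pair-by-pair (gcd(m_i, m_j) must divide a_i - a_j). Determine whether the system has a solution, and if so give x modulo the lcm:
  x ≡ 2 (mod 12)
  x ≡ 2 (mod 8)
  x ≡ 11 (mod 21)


Moduli 12, 8, 21 are not pairwise coprime, so CRT works modulo lcm(m_i) when all pairwise compatibility conditions hold.
Pairwise compatibility: gcd(m_i, m_j) must divide a_i - a_j for every pair.
Merge one congruence at a time:
  Start: x ≡ 2 (mod 12).
  Combine with x ≡ 2 (mod 8): gcd(12, 8) = 4; 2 - 2 = 0, which IS divisible by 4, so compatible.
    Write x = 2 + 12·t and substitute into x ≡ 2 (mod 8): 12·t ≡ 2 − 2 = 0 (mod 8).
    Divide the congruence (and modulus) by g = 4: 3·t ≡ 0 (mod 2).
    Reduce coefficients mod 2: 1·t ≡ 0 (mod 2).
    So t ≡ 0 (mod 2).
    Then x = 2 + 12·0 = 2, valid modulo lcm(12, 8) = 24: x ≡ 2 (mod 24).
  Combine with x ≡ 11 (mod 21): gcd(24, 21) = 3; 11 - 2 = 9, which IS divisible by 3, so compatible.
    Write x = 2 + 24·t and substitute into x ≡ 11 (mod 21): 24·t ≡ 11 − 2 = 9 (mod 21).
    Divide the congruence (and modulus) by g = 3: 8·t ≡ 3 (mod 7).
    Reduce coefficients mod 7: 1·t ≡ 3 (mod 7).
    So t ≡ 3 (mod 7).
    Then x = 2 + 24·3 = 74, valid modulo lcm(24, 21) = 168: x ≡ 74 (mod 168).
Verify: 74 mod 12 = 2, 74 mod 8 = 2, 74 mod 21 = 11.

x ≡ 74 (mod 168).


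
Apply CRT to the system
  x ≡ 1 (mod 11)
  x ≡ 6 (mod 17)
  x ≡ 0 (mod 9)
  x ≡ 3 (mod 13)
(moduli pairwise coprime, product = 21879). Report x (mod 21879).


Product of moduli M = 11 · 17 · 9 · 13 = 21879.
Merge one congruence at a time:
  Start: x ≡ 1 (mod 11).
  Combine with x ≡ 6 (mod 17); new modulus lcm = 187.
    Write x = 1 + 11·t and substitute into x ≡ 6 (mod 17): 11·t ≡ 6 − 1 = 5 (mod 17).
    The inverse of 11 mod 17 is 14 (since 11·14 = 154 = 9·17 + 1), so t ≡ 14·5 = 70 ≡ 2 (mod 17).
    Then x = 1 + 11·2 = 23, valid modulo lcm(11, 17) = 187: x ≡ 23 (mod 187).
  Combine with x ≡ 0 (mod 9); new modulus lcm = 1683.
    Write x = 23 + 187·t and substitute into x ≡ 0 (mod 9): 187·t ≡ 0 − 23 = -23 (mod 9).
    Reduce coefficients mod 9: 7·t ≡ 4 (mod 9).
    The inverse of 7 mod 9 is 4 (since 7·4 = 28 = 3·9 + 1), so t ≡ 4·4 = 16 ≡ 7 (mod 9).
    Then x = 23 + 187·7 = 1332, valid modulo lcm(187, 9) = 1683: x ≡ 1332 (mod 1683).
  Combine with x ≡ 3 (mod 13); new modulus lcm = 21879.
    Write x = 1332 + 1683·t and substitute into x ≡ 3 (mod 13): 1683·t ≡ 3 − 1332 = -1329 (mod 13).
    Reduce coefficients mod 13: 6·t ≡ 10 (mod 13).
    The inverse of 6 mod 13 is 11 (since 6·11 = 66 = 5·13 + 1), so t ≡ 11·10 = 110 ≡ 6 (mod 13).
    Then x = 1332 + 1683·6 = 11430, valid modulo lcm(1683, 13) = 21879: x ≡ 11430 (mod 21879).
Verify against each original: 11430 mod 11 = 1, 11430 mod 17 = 6, 11430 mod 9 = 0, 11430 mod 13 = 3.

x ≡ 11430 (mod 21879).


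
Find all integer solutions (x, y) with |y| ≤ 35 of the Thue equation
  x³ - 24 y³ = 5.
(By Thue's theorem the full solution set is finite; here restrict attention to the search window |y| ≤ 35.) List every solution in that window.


The equation is x³ - 24y³ = 5. For fixed y, x³ = 24·y³ + 5, so a solution requires the RHS to be a perfect cube.
Strategy: iterate y from -35 to 35, compute RHS = 24·y³ + 5, and check whether it is a (positive or negative) perfect cube.
Check small values of y:
  y = 0: RHS = 5 is not a perfect cube.
  y = 1: RHS = 29 is not a perfect cube.
  y = -1: RHS = -19 is not a perfect cube.
  y = 2: RHS = 197 is not a perfect cube.
  y = -2: RHS = -187 is not a perfect cube.
  y = 3: RHS = 653 is not a perfect cube.
  y = -3: RHS = -643 is not a perfect cube.
Continuing the search up to |y| = 35 finds no solutions either.
No (x, y) in the scanned range satisfies the equation.

No integer solutions with |y| ≤ 35.


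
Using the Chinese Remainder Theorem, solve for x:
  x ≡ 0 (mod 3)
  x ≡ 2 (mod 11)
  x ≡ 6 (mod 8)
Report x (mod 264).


Moduli 3, 11, 8 are pairwise coprime; by CRT there is a unique solution modulo M = 3 · 11 · 8 = 264.
Solve pairwise, accumulating the modulus:
  Start with x ≡ 0 (mod 3).
  Combine with x ≡ 2 (mod 11): since gcd(3, 11) = 1, we get a unique residue mod 33.
    Write x = 0 + 3·t and substitute into x ≡ 2 (mod 11): 3·t ≡ 2 − 0 = 2 (mod 11).
    The inverse of 3 mod 11 is 4 (since 3·4 = 12 = 1·11 + 1), so t ≡ 4·2 = 8 ≡ 8 (mod 11).
    Then x = 0 + 3·8 = 24, valid modulo lcm(3, 11) = 33: x ≡ 24 (mod 33).
  Combine with x ≡ 6 (mod 8): since gcd(33, 8) = 1, we get a unique residue mod 264.
    Write x = 24 + 33·t and substitute into x ≡ 6 (mod 8): 33·t ≡ 6 − 24 = -18 (mod 8).
    Reduce coefficients mod 8: 1·t ≡ 6 (mod 8).
    So t ≡ 6 (mod 8).
    Then x = 24 + 33·6 = 222, valid modulo lcm(33, 8) = 264: x ≡ 222 (mod 264).
Verify: 222 mod 3 = 0 ✓, 222 mod 11 = 2 ✓, 222 mod 8 = 6 ✓.

x ≡ 222 (mod 264).
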